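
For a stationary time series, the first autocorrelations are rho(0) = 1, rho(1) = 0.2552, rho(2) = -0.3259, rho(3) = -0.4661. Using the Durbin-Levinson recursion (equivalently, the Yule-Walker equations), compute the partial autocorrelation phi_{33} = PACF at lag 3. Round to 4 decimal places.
\phi_{33} = -0.3130

The PACF at lag k is phi_{kk}, the last component of the solution
to the Yule-Walker system G_k phi = r_k where
  (G_k)_{ij} = rho(|i - j|), (r_k)_i = rho(i), i,j = 1..k.
Equivalently, Durbin-Levinson gives phi_{kk} iteratively:
  phi_{11} = rho(1)
  phi_{kk} = [rho(k) - sum_{j=1..k-1} phi_{k-1,j} rho(k-j)]
            / [1 - sum_{j=1..k-1} phi_{k-1,j} rho(j)],
  phi_{k,j} = phi_{k-1,j} - phi_{kk} phi_{k-1,k-j},  j = 1..k-1.
Step k = 1:
  phi_11 = rho(1) = 0.2552.
Step k = 2:
  phi_22 = [rho(2) - phi_11 rho(1)] / [1 - phi_11 rho(1)] = [-0.3259 - (0.2552)(0.2552)] / [1 - (0.2552)(0.2552)]
         = -0.39102704 / 0.93487296 = -0.418268.
  Update: phi_21 = phi_11 - phi_22 phi_11 = 0.2552 - (-0.418268)(0.2552) = 0.361942.
Step k = 3:
  phi_33 = [rho(3) - phi_21 rho(2) - phi_22 rho(1)] / [1 - phi_21 rho(1) - phi_22 rho(2)]
    numerator   = -0.4661 - (0.361942)(-0.3259) - (-0.418268)(0.2552) = -0.24140126
    denominator = 1 - (0.361942)(0.2552) - (-0.418268)(-0.3259) = 0.77131903
  phi_33 = -0.24140126 / 0.77131903 = -0.313.
Therefore phi_{33} = -0.3130.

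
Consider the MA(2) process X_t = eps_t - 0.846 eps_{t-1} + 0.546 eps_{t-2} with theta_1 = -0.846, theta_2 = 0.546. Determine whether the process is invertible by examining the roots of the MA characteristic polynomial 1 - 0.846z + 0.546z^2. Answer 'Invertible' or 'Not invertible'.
\text{Invertible}

The MA(q) characteristic polynomial is P(z) = 1 - 0.846z + 0.546z^2.
Invertibility requires all roots to lie outside the unit circle, i.e. |z| > 1 for every root.
Set 1 + (-0.846) z + (0.546) z^2 = 0, i.e. a z^2 + b z + c = 0 with a = 0.546, b = -0.846, c = 1.
Discriminant D = b^2 - 4ac = (-0.846)^2 - 4*(0.546)*1 = 0.715716 - (2.184) = -1.468284.
D < 0, so the roots are the complex-conjugate pair z = (-b +/- i sqrt(-D)) / (2a) = 0.7747 +/- 1.1096i.
For a conjugate pair |z|^2 = z * conj(z) = (product of roots) = c/a = 1/(0.546) = 1.831502, so |z| = sqrt(1.831502) = 1.3533 for both roots.
Moduli of all roots: 1.3533, 1.3533.
All moduli strictly greater than 1? Yes.
Verdict: Invertible.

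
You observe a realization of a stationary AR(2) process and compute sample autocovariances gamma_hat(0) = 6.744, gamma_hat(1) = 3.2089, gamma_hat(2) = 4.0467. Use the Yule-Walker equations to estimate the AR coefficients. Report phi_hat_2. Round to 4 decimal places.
\hat\phi_{2} = 0.4830

The Yule-Walker equations for an AR(p) process read, in matrix form,
  Gamma_p phi = r_p,   with   (Gamma_p)_{ij} = gamma(|i - j|),
                       (r_p)_i = gamma(i),   i,j = 1..p.
Substitute the sample gammas (Toeplitz matrix and right-hand side of size 2):
  Gamma_p = [[6.744, 3.2089], [3.2089, 6.744]]
  r_p     = [3.2089, 4.0467]
Written out:
  6.744 phi_1 + 3.2089 phi_2 = 3.2089
  3.2089 phi_1 + 6.744 phi_2 = 4.0467
Solve by Cramer's rule:
  det = gamma(0)^2 - gamma(1)^2 = (6.744)^2 - (3.2089)^2 = 45.481536 - 10.29703921 = 35.18449679
  phi_hat_1 = [gamma(1) gamma(0) - gamma(1) gamma(2)] / det = [(3.2089)(6.744) - (3.2089)(4.0467)] / 35.18449679 = 8.65536597 / 35.18449679 = 0.246
  phi_hat_2 = [gamma(0) gamma(2) - gamma(1)^2] / det = [(6.744)(4.0467) - (3.2089)^2] / 35.18449679 = 16.99390559 / 35.18449679 = 0.483
So phi_hat = [0.2460, 0.4830].
Therefore phi_hat_2 = 0.4830.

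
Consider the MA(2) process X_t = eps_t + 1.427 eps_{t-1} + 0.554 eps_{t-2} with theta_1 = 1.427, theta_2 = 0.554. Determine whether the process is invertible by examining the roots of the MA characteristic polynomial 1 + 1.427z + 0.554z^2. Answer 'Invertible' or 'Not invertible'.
\text{Invertible}

The MA(q) characteristic polynomial is P(z) = 1 + 1.427z + 0.554z^2.
Invertibility requires all roots to lie outside the unit circle, i.e. |z| > 1 for every root.
Set 1 + (1.427) z + (0.554) z^2 = 0, i.e. a z^2 + b z + c = 0 with a = 0.554, b = 1.427, c = 1.
Discriminant D = b^2 - 4ac = (1.427)^2 - 4*(0.554)*1 = 2.036329 - (2.216) = -0.179671.
D < 0, so the roots are the complex-conjugate pair z = (-b +/- i sqrt(-D)) / (2a) = -1.2879 +/- 0.3826i.
For a conjugate pair |z|^2 = z * conj(z) = (product of roots) = c/a = 1/(0.554) = 1.805054, so |z| = sqrt(1.805054) = 1.3435 for both roots.
Moduli of all roots: 1.3435, 1.3435.
All moduli strictly greater than 1? Yes.
Verdict: Invertible.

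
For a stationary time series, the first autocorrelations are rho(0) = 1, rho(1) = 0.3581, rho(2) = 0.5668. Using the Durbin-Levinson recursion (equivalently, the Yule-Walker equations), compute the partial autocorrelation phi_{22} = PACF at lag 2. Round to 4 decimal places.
\phi_{22} = 0.5031

The PACF at lag k is phi_{kk}, the last component of the solution
to the Yule-Walker system G_k phi = r_k where
  (G_k)_{ij} = rho(|i - j|), (r_k)_i = rho(i), i,j = 1..k.
Equivalently, Durbin-Levinson gives phi_{kk} iteratively:
  phi_{11} = rho(1)
  phi_{kk} = [rho(k) - sum_{j=1..k-1} phi_{k-1,j} rho(k-j)]
            / [1 - sum_{j=1..k-1} phi_{k-1,j} rho(j)],
  phi_{k,j} = phi_{k-1,j} - phi_{kk} phi_{k-1,k-j},  j = 1..k-1.
Step k = 1:
  phi_11 = rho(1) = 0.3581.
Step k = 2:
  phi_22 = [rho(2) - phi_11 rho(1)] / [1 - phi_11 rho(1)] = [0.5668 - (0.3581)(0.3581)] / [1 - (0.3581)(0.3581)]
         = 0.43856439 / 0.87176439 = 0.5031.
Therefore phi_{22} = 0.5031.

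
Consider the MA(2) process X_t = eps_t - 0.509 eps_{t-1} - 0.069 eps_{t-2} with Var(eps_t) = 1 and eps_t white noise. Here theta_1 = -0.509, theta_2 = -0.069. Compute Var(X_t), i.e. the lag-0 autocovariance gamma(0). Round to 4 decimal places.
\gamma(0) = 1.2638

For an MA(q) process X_t = eps_t + sum_i theta_i eps_{t-i} with
Var(eps_t) = sigma^2, the variance is
  gamma(0) = sigma^2 * (1 + sum_i theta_i^2).
  sum_i theta_i^2 = (-0.509)^2 + (-0.069)^2 = 0.259081 + 0.004761 = 0.263842.
  gamma(0) = 1 * (1 + 0.263842) = 1 * 1.263842 = 1.263842, which rounds to 1.2638.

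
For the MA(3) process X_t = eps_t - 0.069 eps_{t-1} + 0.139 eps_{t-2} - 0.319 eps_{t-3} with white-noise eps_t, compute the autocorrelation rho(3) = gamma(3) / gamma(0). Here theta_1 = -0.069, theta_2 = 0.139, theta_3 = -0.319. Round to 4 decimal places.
\rho(3) = -0.2833

For an MA(q) process with theta_0 = 1, the autocovariance is
  gamma(k) = sigma^2 * sum_{i=0..q-k} theta_i * theta_{i+k},
and rho(k) = gamma(k) / gamma(0). Sigma^2 cancels.
  numerator   = (1)*(-0.319) = -0.319.
  denominator = (1)^2 + (-0.069)^2 + (0.139)^2 + (-0.319)^2 = 1.125843.
  rho(3) = -0.319 / 1.125843 = -0.2833.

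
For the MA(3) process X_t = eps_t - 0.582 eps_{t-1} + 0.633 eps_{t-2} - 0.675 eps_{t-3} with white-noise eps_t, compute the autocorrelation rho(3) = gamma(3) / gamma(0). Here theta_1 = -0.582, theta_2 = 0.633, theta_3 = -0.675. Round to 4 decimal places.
\rho(3) = -0.3075

For an MA(q) process with theta_0 = 1, the autocovariance is
  gamma(k) = sigma^2 * sum_{i=0..q-k} theta_i * theta_{i+k},
and rho(k) = gamma(k) / gamma(0). Sigma^2 cancels.
  numerator   = (1)*(-0.675) = -0.675.
  denominator = (1)^2 + (-0.582)^2 + (0.633)^2 + (-0.675)^2 = 2.195038.
  rho(3) = -0.675 / 2.195038 = -0.3075.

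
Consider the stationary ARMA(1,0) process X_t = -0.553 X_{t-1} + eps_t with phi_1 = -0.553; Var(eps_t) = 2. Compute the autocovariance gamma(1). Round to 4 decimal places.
\gamma(1) = -1.5932

Multiply the model equation by X_{t-k} and take expectations. With theta_0 = psi_0 = 1 and psi_j the MA(infinity) weights, this gives
  gamma(k) - sum_i phi_i gamma(k-i) = c_k,
  c_k = sigma^2 * sum_{j=k..q} theta_j psi_{j-k}   (c_k = 0 for k > q),
using gamma(-m) = gamma(m).
Pure AR (q = 0): c_0 = sigma^2 = 2, c_k = 0 for k >= 1.
Equations for k = 0 and k = 1 (AR order 1):
  gamma(0) = phi_1 gamma(1) + c_0
  gamma(1) = phi_1 gamma(0) + c_1
Substituting the second into the first: gamma(0) (1 - phi_1^2) = c_0 + phi_1 c_1, so
  gamma(0) = c_0 / (1 - phi_1^2) = 2 / (1 - (-0.553)^2) = 2 / 0.694191 = 2.881051.
  gamma(1) = phi_1 gamma(0) = (-0.553)(2.881051) = -1.593221.
Therefore gamma(1) = -1.5932 (to 4 decimal places).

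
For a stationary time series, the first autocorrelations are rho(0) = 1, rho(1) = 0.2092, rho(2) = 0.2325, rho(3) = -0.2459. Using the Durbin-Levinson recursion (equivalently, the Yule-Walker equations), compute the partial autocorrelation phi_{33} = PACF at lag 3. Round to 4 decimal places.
\phi_{33} = -0.3550

The PACF at lag k is phi_{kk}, the last component of the solution
to the Yule-Walker system G_k phi = r_k where
  (G_k)_{ij} = rho(|i - j|), (r_k)_i = rho(i), i,j = 1..k.
Equivalently, Durbin-Levinson gives phi_{kk} iteratively:
  phi_{11} = rho(1)
  phi_{kk} = [rho(k) - sum_{j=1..k-1} phi_{k-1,j} rho(k-j)]
            / [1 - sum_{j=1..k-1} phi_{k-1,j} rho(j)],
  phi_{k,j} = phi_{k-1,j} - phi_{kk} phi_{k-1,k-j},  j = 1..k-1.
Step k = 1:
  phi_11 = rho(1) = 0.2092.
Step k = 2:
  phi_22 = [rho(2) - phi_11 rho(1)] / [1 - phi_11 rho(1)] = [0.2325 - (0.2092)(0.2092)] / [1 - (0.2092)(0.2092)]
         = 0.18873536 / 0.95623536 = 0.197373.
  Update: phi_21 = phi_11 - phi_22 phi_11 = 0.2092 - (0.197373)(0.2092) = 0.167909.
Step k = 3:
  phi_33 = [rho(3) - phi_21 rho(2) - phi_22 rho(1)] / [1 - phi_21 rho(1) - phi_22 rho(2)]
    numerator   = -0.2459 - (0.167909)(0.2325) - (0.197373)(0.2092) = -0.32622946
    denominator = 1 - (0.167909)(0.2092) - (0.197373)(0.2325) = 0.91898403
  phi_33 = -0.32622946 / 0.91898403 = -0.355.
Therefore phi_{33} = -0.3550.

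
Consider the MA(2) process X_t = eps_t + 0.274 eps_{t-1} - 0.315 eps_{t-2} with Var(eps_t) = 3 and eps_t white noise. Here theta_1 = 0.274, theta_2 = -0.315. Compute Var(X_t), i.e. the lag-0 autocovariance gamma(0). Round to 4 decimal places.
\gamma(0) = 3.5229

For an MA(q) process X_t = eps_t + sum_i theta_i eps_{t-i} with
Var(eps_t) = sigma^2, the variance is
  gamma(0) = sigma^2 * (1 + sum_i theta_i^2).
  sum_i theta_i^2 = (0.274)^2 + (-0.315)^2 = 0.075076 + 0.099225 = 0.174301.
  gamma(0) = 3 * (1 + 0.174301) = 3 * 1.174301 = 3.522903, which rounds to 3.5229.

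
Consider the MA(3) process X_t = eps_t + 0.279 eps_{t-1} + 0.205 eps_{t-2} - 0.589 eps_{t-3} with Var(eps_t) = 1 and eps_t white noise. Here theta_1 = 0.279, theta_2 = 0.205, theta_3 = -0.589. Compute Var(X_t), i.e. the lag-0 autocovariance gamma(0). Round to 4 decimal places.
\gamma(0) = 1.4668

For an MA(q) process X_t = eps_t + sum_i theta_i eps_{t-i} with
Var(eps_t) = sigma^2, the variance is
  gamma(0) = sigma^2 * (1 + sum_i theta_i^2).
  sum_i theta_i^2 = (0.279)^2 + (0.205)^2 + (-0.589)^2 = 0.077841 + 0.042025 + 0.346921 = 0.466787.
  gamma(0) = 1 * (1 + 0.466787) = 1 * 1.466787 = 1.466787, which rounds to 1.4668.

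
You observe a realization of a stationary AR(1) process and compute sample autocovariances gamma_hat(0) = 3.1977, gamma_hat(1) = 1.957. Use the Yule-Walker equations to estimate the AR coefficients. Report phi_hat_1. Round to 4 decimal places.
\hat\phi_{1} = 0.6120

The Yule-Walker equations for an AR(p) process read, in matrix form,
  Gamma_p phi = r_p,   with   (Gamma_p)_{ij} = gamma(|i - j|),
                       (r_p)_i = gamma(i),   i,j = 1..p.
Substitute the sample gammas (Toeplitz matrix and right-hand side of size 1):
  Gamma_p = [[3.1977]]
  r_p     = [1.957]
With p = 1 this is the single equation gamma(0) phi_1 = gamma(1):
  phi_hat_1 = gamma(1) / gamma(0) = 1.957 / 3.1977 = 0.6120.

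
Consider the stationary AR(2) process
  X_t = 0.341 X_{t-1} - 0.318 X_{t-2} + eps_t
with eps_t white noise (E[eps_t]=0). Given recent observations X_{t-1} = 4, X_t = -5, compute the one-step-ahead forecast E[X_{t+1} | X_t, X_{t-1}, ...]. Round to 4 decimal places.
E[X_{t+1} \mid \mathcal F_t] = -2.9770

For an AR(p) model X_t = c + sum_i phi_i X_{t-i} + eps_t, the
one-step-ahead conditional mean is
  E[X_{t+1} | X_t, ...] = c + sum_i phi_i X_{t+1-i}.
Substitute known values:
  E[X_{t+1} | ...] = (0.341) * (-5) + (-0.318) * (4)
                   = -2.9770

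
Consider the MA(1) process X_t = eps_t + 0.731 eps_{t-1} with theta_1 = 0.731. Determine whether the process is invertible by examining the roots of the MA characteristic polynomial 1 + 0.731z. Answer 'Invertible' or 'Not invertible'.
\text{Invertible}

The MA(q) characteristic polynomial is P(z) = 1 + 0.731z.
Invertibility requires all roots to lie outside the unit circle, i.e. |z| > 1 for every root.
This is linear in z: 1 + (0.731) z = 0  =>  z = -1/(0.731) = -1.367989,  |z| = 1.367989.
Moduli of all roots: 1.3680.
All moduli strictly greater than 1? Yes.
Verdict: Invertible.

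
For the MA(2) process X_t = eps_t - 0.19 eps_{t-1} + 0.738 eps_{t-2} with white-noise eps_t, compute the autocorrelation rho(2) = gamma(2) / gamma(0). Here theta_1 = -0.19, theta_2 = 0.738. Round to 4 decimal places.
\rho(2) = 0.4669

For an MA(q) process with theta_0 = 1, the autocovariance is
  gamma(k) = sigma^2 * sum_{i=0..q-k} theta_i * theta_{i+k},
and rho(k) = gamma(k) / gamma(0). Sigma^2 cancels.
  numerator   = (1)*(0.738) = 0.738.
  denominator = (1)^2 + (-0.19)^2 + (0.738)^2 = 1.580744.
  rho(2) = 0.738 / 1.580744 = 0.4669.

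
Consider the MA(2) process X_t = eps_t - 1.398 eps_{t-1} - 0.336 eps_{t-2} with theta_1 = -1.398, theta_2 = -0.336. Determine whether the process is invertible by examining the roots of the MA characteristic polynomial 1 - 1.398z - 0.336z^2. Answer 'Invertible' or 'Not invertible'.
\text{Not invertible}

The MA(q) characteristic polynomial is P(z) = 1 - 1.398z - 0.336z^2.
Invertibility requires all roots to lie outside the unit circle, i.e. |z| > 1 for every root.
Set 1 + (-1.398) z + (-0.336) z^2 = 0, i.e. a z^2 + b z + c = 0 with a = -0.336, b = -1.398, c = 1.
Discriminant D = b^2 - 4ac = (-1.398)^2 - 4*(-0.336)*1 = 1.954404 - (-1.344) = 3.298404.
D >= 0, so the roots are real: z = (-b +/- sqrt(D)) / (2a) = (1.398 +/- 1.816151) / (-0.672).
  z_1 = (1.398 + 1.816151) / (-0.672) = -4.783,   |z_1| = 4.783.
  z_2 = (1.398 - 1.816151) / (-0.672) = 0.6222,   |z_2| = 0.6222.
Moduli of all roots: 4.7830, 0.6222.
All moduli strictly greater than 1? No.
Verdict: Not invertible.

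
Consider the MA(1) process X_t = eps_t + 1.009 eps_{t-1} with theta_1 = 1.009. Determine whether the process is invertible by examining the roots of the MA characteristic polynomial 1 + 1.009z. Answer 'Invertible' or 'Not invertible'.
\text{Not invertible}

The MA(q) characteristic polynomial is P(z) = 1 + 1.009z.
Invertibility requires all roots to lie outside the unit circle, i.e. |z| > 1 for every root.
This is linear in z: 1 + (1.009) z = 0  =>  z = -1/(1.009) = -0.99108,  |z| = 0.99108.
Moduli of all roots: 0.9911.
All moduli strictly greater than 1? No.
Verdict: Not invertible.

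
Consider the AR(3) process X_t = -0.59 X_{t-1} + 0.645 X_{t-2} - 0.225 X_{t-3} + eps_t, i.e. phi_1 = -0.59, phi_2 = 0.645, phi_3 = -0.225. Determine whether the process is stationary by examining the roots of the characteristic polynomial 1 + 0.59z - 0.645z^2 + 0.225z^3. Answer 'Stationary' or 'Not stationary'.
\text{Not stationary}

The AR(p) characteristic polynomial is P(z) = 1 + 0.59z - 0.645z^2 + 0.225z^3.
Stationarity requires all roots to lie outside the unit circle, i.e. |z| > 1 for every root.
Degree 3: look for a simple real root z0 first, then factor out (1 - z/z0) and solve the remaining quadratic.
Testing z0 = -0.8: P(-0.8) = 1 + (0.59)(-0.8) + (-0.645)(-0.8)^2 + (0.225)(-0.8)^3
  = 1 + (-0.472) + (-0.4128) + (-0.1152) = 0.  So z_0 = -0.8 is a root, |z_0| = 0.8.
Divide out the factor (1 + 1.25 z) = (1 - z/z0) (since 1/z0 = -1.25):
  P(z) = (1 + 1.25 z)(1 + (-0.66) z + (0.18) z^2)
  [check: z-coef -0.66 - (-1.25) = 0.59; z^2-coef 0.18 - (-1.25)(-0.66) = -0.645; z^3-coef -(-1.25)(0.18) = 0.225.]
Remaining roots from the quadratic factor 1 + (-0.66) z + (0.18) z^2:
  Set 1 + (-0.66) z + (0.18) z^2 = 0, i.e. a z^2 + b z + c = 0 with a = 0.18, b = -0.66, c = 1.
  Discriminant D = b^2 - 4ac = (-0.66)^2 - 4*(0.18)*1 = 0.4356 - (0.72) = -0.2844.
  D < 0, so the roots are the complex-conjugate pair z = (-b +/- i sqrt(-D)) / (2a) = 1.8333 +/- 1.4814i.
  For a conjugate pair |z|^2 = z * conj(z) = (product of roots) = c/a = 1/(0.18) = 5.555556, so |z| = sqrt(5.555556) = 2.357 for both roots.
Moduli of all roots: 0.8000, 2.3570, 2.3570.
All moduli strictly greater than 1? No.
Verdict: Not stationary.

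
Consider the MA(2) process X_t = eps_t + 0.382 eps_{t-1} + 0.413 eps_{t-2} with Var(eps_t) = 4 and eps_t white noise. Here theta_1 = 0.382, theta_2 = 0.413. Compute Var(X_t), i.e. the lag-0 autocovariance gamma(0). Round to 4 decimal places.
\gamma(0) = 5.2660

For an MA(q) process X_t = eps_t + sum_i theta_i eps_{t-i} with
Var(eps_t) = sigma^2, the variance is
  gamma(0) = sigma^2 * (1 + sum_i theta_i^2).
  sum_i theta_i^2 = (0.382)^2 + (0.413)^2 = 0.145924 + 0.170569 = 0.316493.
  gamma(0) = 4 * (1 + 0.316493) = 4 * 1.316493 = 5.265972, which rounds to 5.2660.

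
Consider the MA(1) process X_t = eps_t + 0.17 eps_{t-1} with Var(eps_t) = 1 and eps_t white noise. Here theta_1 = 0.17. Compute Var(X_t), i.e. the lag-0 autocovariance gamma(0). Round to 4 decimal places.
\gamma(0) = 1.0289

For an MA(q) process X_t = eps_t + sum_i theta_i eps_{t-i} with
Var(eps_t) = sigma^2, the variance is
  gamma(0) = sigma^2 * (1 + sum_i theta_i^2).
  sum_i theta_i^2 = (0.17)^2 = 0.0289.
  gamma(0) = 1 * (1 + 0.0289) = 1 * 1.0289 = 1.0289.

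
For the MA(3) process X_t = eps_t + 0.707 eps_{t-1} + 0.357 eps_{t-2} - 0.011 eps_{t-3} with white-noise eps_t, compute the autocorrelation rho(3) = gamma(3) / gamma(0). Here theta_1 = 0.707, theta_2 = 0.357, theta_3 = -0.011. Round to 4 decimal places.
\rho(3) = -0.0068

For an MA(q) process with theta_0 = 1, the autocovariance is
  gamma(k) = sigma^2 * sum_{i=0..q-k} theta_i * theta_{i+k},
and rho(k) = gamma(k) / gamma(0). Sigma^2 cancels.
  numerator   = (1)*(-0.011) = -0.011.
  denominator = (1)^2 + (0.707)^2 + (0.357)^2 + (-0.011)^2 = 1.627419.
  rho(3) = -0.011 / 1.627419 = -0.0068.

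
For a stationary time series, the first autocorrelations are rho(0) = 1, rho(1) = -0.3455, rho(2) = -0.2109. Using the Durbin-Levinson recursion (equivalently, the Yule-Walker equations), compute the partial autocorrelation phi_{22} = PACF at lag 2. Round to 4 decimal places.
\phi_{22} = -0.3750

The PACF at lag k is phi_{kk}, the last component of the solution
to the Yule-Walker system G_k phi = r_k where
  (G_k)_{ij} = rho(|i - j|), (r_k)_i = rho(i), i,j = 1..k.
Equivalently, Durbin-Levinson gives phi_{kk} iteratively:
  phi_{11} = rho(1)
  phi_{kk} = [rho(k) - sum_{j=1..k-1} phi_{k-1,j} rho(k-j)]
            / [1 - sum_{j=1..k-1} phi_{k-1,j} rho(j)],
  phi_{k,j} = phi_{k-1,j} - phi_{kk} phi_{k-1,k-j},  j = 1..k-1.
Step k = 1:
  phi_11 = rho(1) = -0.3455.
Step k = 2:
  phi_22 = [rho(2) - phi_11 rho(1)] / [1 - phi_11 rho(1)] = [-0.2109 - (-0.3455)(-0.3455)] / [1 - (-0.3455)(-0.3455)]
         = -0.33027025 / 0.88062975 = -0.375.
Therefore phi_{22} = -0.3750.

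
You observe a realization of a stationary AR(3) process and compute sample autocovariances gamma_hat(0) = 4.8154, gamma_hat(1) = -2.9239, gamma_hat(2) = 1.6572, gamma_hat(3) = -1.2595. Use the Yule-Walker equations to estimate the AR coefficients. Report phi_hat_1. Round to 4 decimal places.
\hat\phi_{1} = -0.6350

The Yule-Walker equations for an AR(p) process read, in matrix form,
  Gamma_p phi = r_p,   with   (Gamma_p)_{ij} = gamma(|i - j|),
                       (r_p)_i = gamma(i),   i,j = 1..p.
Substitute the sample gammas (Toeplitz matrix and right-hand side of size 3):
  Gamma_p = [[4.8154, -2.9239, 1.6572], [-2.9239, 4.8154, -2.9239], [1.6572, -2.9239, 4.8154]]
  r_p     = [-2.9239, 1.6572, -1.2595]
Written out (R1..R3):
  (R1) 4.8154 phi_1 - 2.9239 phi_2 + 1.6572 phi_3 = -2.9239
  (R2) -2.9239 phi_1 + 4.8154 phi_2 - 2.9239 phi_3 = 1.6572
  (R3) 1.6572 phi_1 - 2.9239 phi_2 + 4.8154 phi_3 = -1.2595
Gaussian elimination:
  R2 <- R2 - (-2.9239/4.8154) R1 = R2 - (-0.607198) R1:  3.040015 phi_2 - 1.917652 phi_3 = -0.118185
  R3 <- R3 - (1.6572/4.8154) R1 = R3 - (0.344146) R1:  -1.917652 phi_2 + 4.245081 phi_3 = -0.253252
  R3 <- R3 - (-1.917652/3.040015) R2 = R3 - (-0.630804) R2:  3.03542 phi_3 = -0.327804
Back-substitution:
  phi_hat_3 = -0.327804 / 3.03542 = -0.107993
  phi_hat_2 = (-0.118185 - (-1.917652)(-0.107993)) / 3.040015 = -0.106999
  phi_hat_1 = (-2.9239 - (-2.9239)(-0.106999) - (1.6572)(-0.107993)) / 4.8154 = -0.635002
So phi_hat = [-0.6350, -0.1070, -0.1080].
Therefore phi_hat_1 = -0.6350.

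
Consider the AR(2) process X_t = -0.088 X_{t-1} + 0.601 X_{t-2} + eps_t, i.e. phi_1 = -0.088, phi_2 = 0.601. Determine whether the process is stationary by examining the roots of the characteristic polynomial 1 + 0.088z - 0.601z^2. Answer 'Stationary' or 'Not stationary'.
\text{Stationary}

The AR(p) characteristic polynomial is P(z) = 1 + 0.088z - 0.601z^2.
Stationarity requires all roots to lie outside the unit circle, i.e. |z| > 1 for every root.
Set 1 + (0.088) z + (-0.601) z^2 = 0, i.e. a z^2 + b z + c = 0 with a = -0.601, b = 0.088, c = 1.
Discriminant D = b^2 - 4ac = (0.088)^2 - 4*(-0.601)*1 = 0.007744 - (-2.404) = 2.411744.
D >= 0, so the roots are real: z = (-b +/- sqrt(D)) / (2a) = (-0.088 +/- 1.552979) / (-1.202).
  z_1 = (-0.088 + 1.552979) / (-1.202) = -1.2188,   |z_1| = 1.2188.
  z_2 = (-0.088 - 1.552979) / (-1.202) = 1.3652,   |z_2| = 1.3652.
Moduli of all roots: 1.2188, 1.3652.
All moduli strictly greater than 1? Yes.
Verdict: Stationary.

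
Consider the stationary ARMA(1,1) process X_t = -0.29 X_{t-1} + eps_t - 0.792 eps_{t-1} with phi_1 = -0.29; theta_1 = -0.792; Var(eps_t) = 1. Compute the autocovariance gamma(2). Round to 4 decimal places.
\gamma(2) = 0.4213

Multiply the model equation by X_{t-k} and take expectations. With theta_0 = psi_0 = 1 and psi_j the MA(infinity) weights, this gives
  gamma(k) - sum_i phi_i gamma(k-i) = c_k,
  c_k = sigma^2 * sum_{j=k..q} theta_j psi_{j-k}   (c_k = 0 for k > q),
using gamma(-m) = gamma(m).
psi-weights needed (psi_j = theta_j + sum_i phi_i psi_{j-i}):
  psi_1 = theta_1 + phi_1 = -0.792 + (-0.29) = -1.082
Right-hand sides:
  c_0 = sigma^2 (1 + theta_1 psi_1) = 1 * (1 + (-0.792)(-1.082)) = 1 * 1.856944 = 1.856944
  c_1 = sigma^2 theta_1 = 1 * (-0.792) = -0.792
  c_2 = 0
Equations for k = 0 and k = 1 (AR order 1):
  gamma(0) = phi_1 gamma(1) + c_0
  gamma(1) = phi_1 gamma(0) + c_1
Substituting the second into the first: gamma(0) (1 - phi_1^2) = c_0 + phi_1 c_1, so
  gamma(0) = (c_0 + phi_1 c_1) / (1 - phi_1^2) = (1.856944 + (-0.29)(-0.792)) / (1 - (-0.29)^2) = 2.086624 / 0.9159 = 2.278223.
  gamma(1) = phi_1 gamma(0) + c_1 = (-0.29)(2.278223) + (-0.792) = -1.452685.
For k = 2 (> q): gamma(2) = phi_1 gamma(1) = (-0.29)(-1.452685) = 0.421279.
Therefore gamma(2) = 0.4213 (to 4 decimal places).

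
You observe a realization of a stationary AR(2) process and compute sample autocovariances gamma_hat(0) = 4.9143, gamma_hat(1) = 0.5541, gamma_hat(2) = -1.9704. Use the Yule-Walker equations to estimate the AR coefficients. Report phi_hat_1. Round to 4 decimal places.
\hat\phi_{1} = 0.1600

The Yule-Walker equations for an AR(p) process read, in matrix form,
  Gamma_p phi = r_p,   with   (Gamma_p)_{ij} = gamma(|i - j|),
                       (r_p)_i = gamma(i),   i,j = 1..p.
Substitute the sample gammas (Toeplitz matrix and right-hand side of size 2):
  Gamma_p = [[4.9143, 0.5541], [0.5541, 4.9143]]
  r_p     = [0.5541, -1.9704]
Written out:
  4.9143 phi_1 + 0.5541 phi_2 = 0.5541
  0.5541 phi_1 + 4.9143 phi_2 = -1.9704
Solve by Cramer's rule:
  det = gamma(0)^2 - gamma(1)^2 = (4.9143)^2 - (0.5541)^2 = 24.15034449 - 0.30702681 = 23.84331768
  phi_hat_1 = [gamma(1) gamma(0) - gamma(1) gamma(2)] / det = [(0.5541)(4.9143) - (0.5541)(-1.9704)] / 23.84331768 = 3.81481227 / 23.84331768 = 0.16
  phi_hat_2 = [gamma(0) gamma(2) - gamma(1)^2] / det = [(4.9143)(-1.9704) - (0.5541)^2] / 23.84331768 = -9.99016353 / 23.84331768 = -0.419
So phi_hat = [0.1600, -0.4190].
Therefore phi_hat_1 = 0.1600.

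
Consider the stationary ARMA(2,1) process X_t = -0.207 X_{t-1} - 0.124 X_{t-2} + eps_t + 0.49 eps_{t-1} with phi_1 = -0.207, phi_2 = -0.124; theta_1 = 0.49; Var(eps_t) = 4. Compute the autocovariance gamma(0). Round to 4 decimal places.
\gamma(0) = 4.4558

Multiply the model equation by X_{t-k} and take expectations. With theta_0 = psi_0 = 1 and psi_j the MA(infinity) weights, this gives
  gamma(k) - sum_i phi_i gamma(k-i) = c_k,
  c_k = sigma^2 * sum_{j=k..q} theta_j psi_{j-k}   (c_k = 0 for k > q),
using gamma(-m) = gamma(m).
psi-weights needed (psi_j = theta_j + sum_i phi_i psi_{j-i}):
  psi_1 = theta_1 + phi_1 = 0.49 + (-0.207) = 0.283
Right-hand sides:
  c_0 = sigma^2 (1 + theta_1 psi_1) = 4 * (1 + (0.49)(0.283)) = 4 * 1.13867 = 4.55468
  c_1 = sigma^2 theta_1 = 4 * (0.49) = 1.96
  c_2 = 0
Equations for k = 0, 1, 2 (AR order 2, c_2 = 0):
  (E0) gamma(0) = phi_1 gamma(1) + phi_2 gamma(2) + c_0
  (E1) gamma(1) = phi_1 gamma(0) + phi_2 gamma(1) + c_1
  (E2) gamma(2) = phi_1 gamma(1) + phi_2 gamma(0)
From (E1): gamma(1) = A gamma(0) + B with
  A = phi_1 / (1 - phi_2) = -0.207 / 1.124 = -0.184164,   B = c_1 / (1 - phi_2) = 1.96 / 1.124 = 1.743772.
Insert (E2) into (E0): gamma(0) (1 - phi_2^2) = phi_1 (1 + phi_2) gamma(1) + c_0.
  phi_1 (1 + phi_2) = (-0.207)(0.876) = -0.181332,   1 - phi_2^2 = 0.984624.
Replace gamma(1) by A gamma(0) + B and collect gamma(0):
  gamma(0) [0.984624 - (-0.181332)(-0.184164)] = (-0.181332)(1.743772) + 4.55468
  gamma(0) * 0.951229 = 4.238478
  gamma(0) = 4.238478 / 0.951229 = 4.455791.
Therefore gamma(0) = 4.4558 (to 4 decimal places).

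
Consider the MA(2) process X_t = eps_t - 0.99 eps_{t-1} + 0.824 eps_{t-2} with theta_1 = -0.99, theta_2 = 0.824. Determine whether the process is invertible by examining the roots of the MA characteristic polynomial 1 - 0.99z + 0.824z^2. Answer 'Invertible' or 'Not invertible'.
\text{Invertible}

The MA(q) characteristic polynomial is P(z) = 1 - 0.99z + 0.824z^2.
Invertibility requires all roots to lie outside the unit circle, i.e. |z| > 1 for every root.
Set 1 + (-0.99) z + (0.824) z^2 = 0, i.e. a z^2 + b z + c = 0 with a = 0.824, b = -0.99, c = 1.
Discriminant D = b^2 - 4ac = (-0.99)^2 - 4*(0.824)*1 = 0.9801 - (3.296) = -2.3159.
D < 0, so the roots are the complex-conjugate pair z = (-b +/- i sqrt(-D)) / (2a) = 0.6007 +/- 0.9234i.
For a conjugate pair |z|^2 = z * conj(z) = (product of roots) = c/a = 1/(0.824) = 1.213592, so |z| = sqrt(1.213592) = 1.1016 for both roots.
Moduli of all roots: 1.1016, 1.1016.
All moduli strictly greater than 1? Yes.
Verdict: Invertible.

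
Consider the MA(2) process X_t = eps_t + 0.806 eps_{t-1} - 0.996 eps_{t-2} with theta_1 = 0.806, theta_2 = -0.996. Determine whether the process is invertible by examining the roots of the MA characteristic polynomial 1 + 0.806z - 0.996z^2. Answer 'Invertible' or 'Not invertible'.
\text{Not invertible}

The MA(q) characteristic polynomial is P(z) = 1 + 0.806z - 0.996z^2.
Invertibility requires all roots to lie outside the unit circle, i.e. |z| > 1 for every root.
Set 1 + (0.806) z + (-0.996) z^2 = 0, i.e. a z^2 + b z + c = 0 with a = -0.996, b = 0.806, c = 1.
Discriminant D = b^2 - 4ac = (0.806)^2 - 4*(-0.996)*1 = 0.649636 - (-3.984) = 4.633636.
D >= 0, so the roots are real: z = (-b +/- sqrt(D)) / (2a) = (-0.806 +/- 2.152588) / (-1.992).
  z_1 = (-0.806 + 2.152588) / (-1.992) = -0.676,   |z_1| = 0.676.
  z_2 = (-0.806 - 2.152588) / (-1.992) = 1.4852,   |z_2| = 1.4852.
Moduli of all roots: 0.6760, 1.4852.
All moduli strictly greater than 1? No.
Verdict: Not invertible.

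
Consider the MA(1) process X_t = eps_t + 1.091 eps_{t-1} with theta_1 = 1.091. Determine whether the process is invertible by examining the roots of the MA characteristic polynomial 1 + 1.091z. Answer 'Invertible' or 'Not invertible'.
\text{Not invertible}

The MA(q) characteristic polynomial is P(z) = 1 + 1.091z.
Invertibility requires all roots to lie outside the unit circle, i.e. |z| > 1 for every root.
This is linear in z: 1 + (1.091) z = 0  =>  z = -1/(1.091) = -0.91659,  |z| = 0.91659.
Moduli of all roots: 0.9166.
All moduli strictly greater than 1? No.
Verdict: Not invertible.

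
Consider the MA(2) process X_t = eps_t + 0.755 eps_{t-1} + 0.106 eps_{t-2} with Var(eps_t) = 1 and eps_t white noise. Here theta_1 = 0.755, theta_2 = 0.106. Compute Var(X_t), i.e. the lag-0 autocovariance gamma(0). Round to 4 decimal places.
\gamma(0) = 1.5813

For an MA(q) process X_t = eps_t + sum_i theta_i eps_{t-i} with
Var(eps_t) = sigma^2, the variance is
  gamma(0) = sigma^2 * (1 + sum_i theta_i^2).
  sum_i theta_i^2 = (0.755)^2 + (0.106)^2 = 0.570025 + 0.011236 = 0.581261.
  gamma(0) = 1 * (1 + 0.581261) = 1 * 1.581261 = 1.581261, which rounds to 1.5813.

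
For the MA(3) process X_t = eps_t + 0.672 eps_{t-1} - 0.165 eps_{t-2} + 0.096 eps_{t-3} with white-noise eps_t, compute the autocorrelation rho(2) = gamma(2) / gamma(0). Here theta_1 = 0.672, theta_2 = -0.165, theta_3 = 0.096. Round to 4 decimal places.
\rho(2) = -0.0675

For an MA(q) process with theta_0 = 1, the autocovariance is
  gamma(k) = sigma^2 * sum_{i=0..q-k} theta_i * theta_{i+k},
and rho(k) = gamma(k) / gamma(0). Sigma^2 cancels.
  numerator   = (1)*(-0.165) + (0.672)*(0.096) = -0.100488.
  denominator = (1)^2 + (0.672)^2 + (-0.165)^2 + (0.096)^2 = 1.488025.
  rho(2) = -0.100488 / 1.488025 = -0.0675.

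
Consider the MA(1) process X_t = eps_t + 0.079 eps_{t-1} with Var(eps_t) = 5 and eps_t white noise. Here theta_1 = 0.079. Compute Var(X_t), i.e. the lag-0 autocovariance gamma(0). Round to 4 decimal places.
\gamma(0) = 5.0312

For an MA(q) process X_t = eps_t + sum_i theta_i eps_{t-i} with
Var(eps_t) = sigma^2, the variance is
  gamma(0) = sigma^2 * (1 + sum_i theta_i^2).
  sum_i theta_i^2 = (0.079)^2 = 0.006241.
  gamma(0) = 5 * (1 + 0.006241) = 5 * 1.006241 = 5.031205, which rounds to 5.0312.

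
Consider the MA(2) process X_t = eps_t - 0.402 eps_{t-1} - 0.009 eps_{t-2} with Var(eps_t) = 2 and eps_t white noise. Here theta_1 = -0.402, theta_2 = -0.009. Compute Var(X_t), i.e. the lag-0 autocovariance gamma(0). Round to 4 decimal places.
\gamma(0) = 2.3234

For an MA(q) process X_t = eps_t + sum_i theta_i eps_{t-i} with
Var(eps_t) = sigma^2, the variance is
  gamma(0) = sigma^2 * (1 + sum_i theta_i^2).
  sum_i theta_i^2 = (-0.402)^2 + (-0.009)^2 = 0.161604 + 0.000081 = 0.161685.
  gamma(0) = 2 * (1 + 0.161685) = 2 * 1.161685 = 2.32337, which rounds to 2.3234.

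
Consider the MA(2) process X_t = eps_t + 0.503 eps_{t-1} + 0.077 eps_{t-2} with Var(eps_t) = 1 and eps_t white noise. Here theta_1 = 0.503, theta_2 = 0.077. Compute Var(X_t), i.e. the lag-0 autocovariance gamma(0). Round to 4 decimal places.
\gamma(0) = 1.2589

For an MA(q) process X_t = eps_t + sum_i theta_i eps_{t-i} with
Var(eps_t) = sigma^2, the variance is
  gamma(0) = sigma^2 * (1 + sum_i theta_i^2).
  sum_i theta_i^2 = (0.503)^2 + (0.077)^2 = 0.253009 + 0.005929 = 0.258938.
  gamma(0) = 1 * (1 + 0.258938) = 1 * 1.258938 = 1.258938, which rounds to 1.2589.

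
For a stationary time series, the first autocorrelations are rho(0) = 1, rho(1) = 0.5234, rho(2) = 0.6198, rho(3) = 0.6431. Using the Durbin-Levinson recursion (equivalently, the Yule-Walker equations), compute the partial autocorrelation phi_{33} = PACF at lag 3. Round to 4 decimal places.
\phi_{33} = 0.3989

The PACF at lag k is phi_{kk}, the last component of the solution
to the Yule-Walker system G_k phi = r_k where
  (G_k)_{ij} = rho(|i - j|), (r_k)_i = rho(i), i,j = 1..k.
Equivalently, Durbin-Levinson gives phi_{kk} iteratively:
  phi_{11} = rho(1)
  phi_{kk} = [rho(k) - sum_{j=1..k-1} phi_{k-1,j} rho(k-j)]
            / [1 - sum_{j=1..k-1} phi_{k-1,j} rho(j)],
  phi_{k,j} = phi_{k-1,j} - phi_{kk} phi_{k-1,k-j},  j = 1..k-1.
Step k = 1:
  phi_11 = rho(1) = 0.5234.
Step k = 2:
  phi_22 = [rho(2) - phi_11 rho(1)] / [1 - phi_11 rho(1)] = [0.6198 - (0.5234)(0.5234)] / [1 - (0.5234)(0.5234)]
         = 0.34585244 / 0.72605244 = 0.476346.
  Update: phi_21 = phi_11 - phi_22 phi_11 = 0.5234 - (0.476346)(0.5234) = 0.27408.
Step k = 3:
  phi_33 = [rho(3) - phi_21 rho(2) - phi_22 rho(1)] / [1 - phi_21 rho(1) - phi_22 rho(2)]
    numerator   = 0.6431 - (0.27408)(0.6198) - (0.476346)(0.5234) = 0.22390533
    denominator = 1 - (0.27408)(0.5234) - (0.476346)(0.6198) = 0.56130689
  phi_33 = 0.22390533 / 0.56130689 = 0.3989.
Therefore phi_{33} = 0.3989.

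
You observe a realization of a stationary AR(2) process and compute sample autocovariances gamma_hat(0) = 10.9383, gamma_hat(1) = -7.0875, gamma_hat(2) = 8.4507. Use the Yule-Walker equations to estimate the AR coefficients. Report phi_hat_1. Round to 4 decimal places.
\hat\phi_{1} = -0.2540

The Yule-Walker equations for an AR(p) process read, in matrix form,
  Gamma_p phi = r_p,   with   (Gamma_p)_{ij} = gamma(|i - j|),
                       (r_p)_i = gamma(i),   i,j = 1..p.
Substitute the sample gammas (Toeplitz matrix and right-hand side of size 2):
  Gamma_p = [[10.9383, -7.0875], [-7.0875, 10.9383]]
  r_p     = [-7.0875, 8.4507]
Written out:
  10.9383 phi_1 - 7.0875 phi_2 = -7.0875
  -7.0875 phi_1 + 10.9383 phi_2 = 8.4507
Solve by Cramer's rule:
  det = gamma(0)^2 - gamma(1)^2 = (10.9383)^2 - (-7.0875)^2 = 119.64640689 - 50.23265625 = 69.41375064
  phi_hat_1 = [gamma(1) gamma(0) - gamma(1) gamma(2)] / det = [(-7.0875)(10.9383) - (-7.0875)(8.4507)] / 69.41375064 = -17.630865 / 69.41375064 = -0.254
  phi_hat_2 = [gamma(0) gamma(2) - gamma(1)^2] / det = [(10.9383)(8.4507) - (-7.0875)^2] / 69.41375064 = 42.20363556 / 69.41375064 = 0.608
So phi_hat = [-0.2540, 0.6080].
Therefore phi_hat_1 = -0.2540.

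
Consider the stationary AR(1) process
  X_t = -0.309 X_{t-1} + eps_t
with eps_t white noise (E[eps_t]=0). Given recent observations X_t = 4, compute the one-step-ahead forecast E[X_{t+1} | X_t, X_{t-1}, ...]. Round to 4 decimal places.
E[X_{t+1} \mid \mathcal F_t] = -1.2360

For an AR(p) model X_t = c + sum_i phi_i X_{t-i} + eps_t, the
one-step-ahead conditional mean is
  E[X_{t+1} | X_t, ...] = c + sum_i phi_i X_{t+1-i}.
Substitute known values:
  E[X_{t+1} | ...] = (-0.309) * (4)
                   = -1.2360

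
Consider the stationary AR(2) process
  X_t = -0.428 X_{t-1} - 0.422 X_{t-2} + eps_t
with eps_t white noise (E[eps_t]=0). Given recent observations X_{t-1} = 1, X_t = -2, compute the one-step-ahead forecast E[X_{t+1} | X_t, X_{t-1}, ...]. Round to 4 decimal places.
E[X_{t+1} \mid \mathcal F_t] = 0.4340

For an AR(p) model X_t = c + sum_i phi_i X_{t-i} + eps_t, the
one-step-ahead conditional mean is
  E[X_{t+1} | X_t, ...] = c + sum_i phi_i X_{t+1-i}.
Substitute known values:
  E[X_{t+1} | ...] = (-0.428) * (-2) + (-0.422) * (1)
                   = 0.4340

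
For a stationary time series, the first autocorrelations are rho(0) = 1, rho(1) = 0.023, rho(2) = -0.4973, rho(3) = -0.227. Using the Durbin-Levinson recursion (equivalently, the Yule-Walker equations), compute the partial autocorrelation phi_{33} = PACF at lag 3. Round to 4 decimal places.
\phi_{33} = -0.2640

The PACF at lag k is phi_{kk}, the last component of the solution
to the Yule-Walker system G_k phi = r_k where
  (G_k)_{ij} = rho(|i - j|), (r_k)_i = rho(i), i,j = 1..k.
Equivalently, Durbin-Levinson gives phi_{kk} iteratively:
  phi_{11} = rho(1)
  phi_{kk} = [rho(k) - sum_{j=1..k-1} phi_{k-1,j} rho(k-j)]
            / [1 - sum_{j=1..k-1} phi_{k-1,j} rho(j)],
  phi_{k,j} = phi_{k-1,j} - phi_{kk} phi_{k-1,k-j},  j = 1..k-1.
Step k = 1:
  phi_11 = rho(1) = 0.023.
Step k = 2:
  phi_22 = [rho(2) - phi_11 rho(1)] / [1 - phi_11 rho(1)] = [-0.4973 - (0.023)(0.023)] / [1 - (0.023)(0.023)]
         = -0.497829 / 0.999471 = -0.498092.
  Update: phi_21 = phi_11 - phi_22 phi_11 = 0.023 - (-0.498092)(0.023) = 0.034456.
Step k = 3:
  phi_33 = [rho(3) - phi_21 rho(2) - phi_22 rho(1)] / [1 - phi_21 rho(1) - phi_22 rho(2)]
    numerator   = -0.227 - (0.034456)(-0.4973) - (-0.498092)(0.023) = -0.19840884
    denominator = 1 - (0.034456)(0.023) - (-0.498092)(-0.4973) = 0.75150611
  phi_33 = -0.19840884 / 0.75150611 = -0.264.
Therefore phi_{33} = -0.2640.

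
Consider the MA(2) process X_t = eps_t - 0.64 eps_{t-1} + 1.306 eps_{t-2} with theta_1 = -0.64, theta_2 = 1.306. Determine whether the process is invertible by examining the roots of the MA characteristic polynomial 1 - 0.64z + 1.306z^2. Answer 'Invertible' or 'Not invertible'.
\text{Not invertible}

The MA(q) characteristic polynomial is P(z) = 1 - 0.64z + 1.306z^2.
Invertibility requires all roots to lie outside the unit circle, i.e. |z| > 1 for every root.
Set 1 + (-0.64) z + (1.306) z^2 = 0, i.e. a z^2 + b z + c = 0 with a = 1.306, b = -0.64, c = 1.
Discriminant D = b^2 - 4ac = (-0.64)^2 - 4*(1.306)*1 = 0.4096 - (5.224) = -4.8144.
D < 0, so the roots are the complex-conjugate pair z = (-b +/- i sqrt(-D)) / (2a) = 0.245 +/- 0.84i.
For a conjugate pair |z|^2 = z * conj(z) = (product of roots) = c/a = 1/(1.306) = 0.765697, so |z| = sqrt(0.765697) = 0.875 for both roots.
Moduli of all roots: 0.8750, 0.8750.
All moduli strictly greater than 1? No.
Verdict: Not invertible.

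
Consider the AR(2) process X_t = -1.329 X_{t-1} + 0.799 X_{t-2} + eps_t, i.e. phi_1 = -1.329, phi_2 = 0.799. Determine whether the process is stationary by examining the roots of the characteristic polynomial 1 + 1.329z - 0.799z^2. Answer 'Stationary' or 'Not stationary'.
\text{Not stationary}

The AR(p) characteristic polynomial is P(z) = 1 + 1.329z - 0.799z^2.
Stationarity requires all roots to lie outside the unit circle, i.e. |z| > 1 for every root.
Set 1 + (1.329) z + (-0.799) z^2 = 0, i.e. a z^2 + b z + c = 0 with a = -0.799, b = 1.329, c = 1.
Discriminant D = b^2 - 4ac = (1.329)^2 - 4*(-0.799)*1 = 1.766241 - (-3.196) = 4.962241.
D >= 0, so the roots are real: z = (-b +/- sqrt(D)) / (2a) = (-1.329 +/- 2.227609) / (-1.598).
  z_1 = (-1.329 + 2.227609) / (-1.598) = -0.5623,   |z_1| = 0.5623.
  z_2 = (-1.329 - 2.227609) / (-1.598) = 2.2257,   |z_2| = 2.2257.
Moduli of all roots: 0.5623, 2.2257.
All moduli strictly greater than 1? No.
Verdict: Not stationary.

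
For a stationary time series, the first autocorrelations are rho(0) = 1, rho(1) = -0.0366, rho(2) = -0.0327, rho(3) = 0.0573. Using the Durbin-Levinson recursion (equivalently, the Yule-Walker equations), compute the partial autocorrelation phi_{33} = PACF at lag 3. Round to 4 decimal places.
\phi_{33} = 0.0550

The PACF at lag k is phi_{kk}, the last component of the solution
to the Yule-Walker system G_k phi = r_k where
  (G_k)_{ij} = rho(|i - j|), (r_k)_i = rho(i), i,j = 1..k.
Equivalently, Durbin-Levinson gives phi_{kk} iteratively:
  phi_{11} = rho(1)
  phi_{kk} = [rho(k) - sum_{j=1..k-1} phi_{k-1,j} rho(k-j)]
            / [1 - sum_{j=1..k-1} phi_{k-1,j} rho(j)],
  phi_{k,j} = phi_{k-1,j} - phi_{kk} phi_{k-1,k-j},  j = 1..k-1.
Step k = 1:
  phi_11 = rho(1) = -0.0366.
Step k = 2:
  phi_22 = [rho(2) - phi_11 rho(1)] / [1 - phi_11 rho(1)] = [-0.0327 - (-0.0366)(-0.0366)] / [1 - (-0.0366)(-0.0366)]
         = -0.03403956 / 0.99866044 = -0.034085.
  Update: phi_21 = phi_11 - phi_22 phi_11 = -0.0366 - (-0.034085)(-0.0366) = -0.037848.
Step k = 3:
  phi_33 = [rho(3) - phi_21 rho(2) - phi_22 rho(1)] / [1 - phi_21 rho(1) - phi_22 rho(2)]
    numerator   = 0.0573 - (-0.037848)(-0.0327) - (-0.034085)(-0.0366) = 0.05481487
    denominator = 1 - (-0.037848)(-0.0366) - (-0.034085)(-0.0327) = 0.99750019
  phi_33 = 0.05481487 / 0.99750019 = 0.055.
Therefore phi_{33} = 0.0550.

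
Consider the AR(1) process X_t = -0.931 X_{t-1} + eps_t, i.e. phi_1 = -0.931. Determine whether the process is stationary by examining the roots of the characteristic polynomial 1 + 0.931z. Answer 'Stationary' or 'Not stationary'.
\text{Stationary}

The AR(p) characteristic polynomial is P(z) = 1 + 0.931z.
Stationarity requires all roots to lie outside the unit circle, i.e. |z| > 1 for every root.
This is linear in z: 1 + (0.931) z = 0  =>  z = -1/(0.931) = -1.074114,  |z| = 1.074114.
Moduli of all roots: 1.0741.
All moduli strictly greater than 1? Yes.
Verdict: Stationary.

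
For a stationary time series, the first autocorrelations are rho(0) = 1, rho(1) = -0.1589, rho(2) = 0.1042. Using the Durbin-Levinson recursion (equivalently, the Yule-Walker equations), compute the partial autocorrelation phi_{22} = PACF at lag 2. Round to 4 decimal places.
\phi_{22} = 0.0810

The PACF at lag k is phi_{kk}, the last component of the solution
to the Yule-Walker system G_k phi = r_k where
  (G_k)_{ij} = rho(|i - j|), (r_k)_i = rho(i), i,j = 1..k.
Equivalently, Durbin-Levinson gives phi_{kk} iteratively:
  phi_{11} = rho(1)
  phi_{kk} = [rho(k) - sum_{j=1..k-1} phi_{k-1,j} rho(k-j)]
            / [1 - sum_{j=1..k-1} phi_{k-1,j} rho(j)],
  phi_{k,j} = phi_{k-1,j} - phi_{kk} phi_{k-1,k-j},  j = 1..k-1.
Step k = 1:
  phi_11 = rho(1) = -0.1589.
Step k = 2:
  phi_22 = [rho(2) - phi_11 rho(1)] / [1 - phi_11 rho(1)] = [0.1042 - (-0.1589)(-0.1589)] / [1 - (-0.1589)(-0.1589)]
         = 0.07895079 / 0.97475079 = 0.081.
Therefore phi_{22} = 0.0810.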